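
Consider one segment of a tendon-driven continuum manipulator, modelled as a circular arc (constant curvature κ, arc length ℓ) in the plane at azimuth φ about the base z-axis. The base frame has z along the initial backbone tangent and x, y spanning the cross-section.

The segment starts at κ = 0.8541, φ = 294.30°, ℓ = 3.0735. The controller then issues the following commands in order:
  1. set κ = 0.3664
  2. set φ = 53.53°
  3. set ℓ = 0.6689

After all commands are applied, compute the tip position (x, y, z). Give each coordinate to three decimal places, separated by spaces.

0.048 0.066 0.662

initial: κ=0.8541, φ=294.30°, ℓ=3.0735
cmd 1: set κ=0.3664 → (κ,φ,ℓ)=(0.3664,294.30°,3.0735) → tip=(0.6400,-1.4175,2.4638)
cmd 2: set φ=53.53° → (κ,φ,ℓ)=(0.3664,53.53°,3.0735) → tip=(0.9244,1.2507,2.4638)
cmd 3: set ℓ=0.6689 → (κ,φ,ℓ)=(0.3664,53.53°,0.6689) → tip=(0.0485,0.0656,0.6622)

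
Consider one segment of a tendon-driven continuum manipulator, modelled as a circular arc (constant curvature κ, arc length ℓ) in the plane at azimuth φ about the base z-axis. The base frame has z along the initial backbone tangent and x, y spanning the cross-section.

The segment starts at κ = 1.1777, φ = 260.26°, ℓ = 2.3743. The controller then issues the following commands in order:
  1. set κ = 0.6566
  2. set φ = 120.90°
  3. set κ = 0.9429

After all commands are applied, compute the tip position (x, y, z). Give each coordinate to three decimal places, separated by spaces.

-0.882 1.474 0.833

initial: κ=1.1777, φ=260.26°, ℓ=2.3743
cmd 1: set κ=0.6566 → (κ,φ,ℓ)=(0.6566,260.26°,2.3743) → tip=(-0.2546,-1.4833,1.5229)
cmd 2: set φ=120.90° → (κ,φ,ℓ)=(0.6566,120.90°,2.3743) → tip=(-0.7729,1.2914,1.5229)
cmd 3: set κ=0.9429 → (κ,φ,ℓ)=(0.9429,120.90°,2.3743) → tip=(-0.8820,1.4737,0.8326)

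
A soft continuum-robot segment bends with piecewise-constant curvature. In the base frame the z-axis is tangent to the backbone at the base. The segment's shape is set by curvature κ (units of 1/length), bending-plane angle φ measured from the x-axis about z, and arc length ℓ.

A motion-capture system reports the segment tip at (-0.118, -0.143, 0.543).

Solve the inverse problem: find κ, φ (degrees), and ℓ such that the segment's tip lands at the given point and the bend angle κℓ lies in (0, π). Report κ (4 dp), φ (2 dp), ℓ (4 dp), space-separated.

1.1263 230.47 0.5843

ρ = √(x²+y²) = √(-0.118² + -0.143²) = 0.18540
φ = atan2(y, x) mod 360° = atan2(-0.143, -0.118) = 230.4714°
|p|² = ρ² + z² = 0.18540² + 0.543² = 0.32922
κ = 2ρ / |p|² = 2×0.18540 / 0.32922 = 1.12629
θ = 2·atan2(ρ, z) = 2·atan2(0.18540, 0.543) = 0.65805 rad
ℓ = θ/κ = 0.65805/1.12629 = 0.58426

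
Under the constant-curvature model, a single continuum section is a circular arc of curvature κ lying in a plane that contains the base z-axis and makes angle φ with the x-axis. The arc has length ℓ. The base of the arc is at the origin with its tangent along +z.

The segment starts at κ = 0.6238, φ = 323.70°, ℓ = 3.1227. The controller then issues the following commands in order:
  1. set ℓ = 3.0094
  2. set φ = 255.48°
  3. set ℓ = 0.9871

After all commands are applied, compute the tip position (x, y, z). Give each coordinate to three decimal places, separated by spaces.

initial: κ=0.6238, φ=323.70°, ℓ=3.1227
cmd 1: set ℓ=3.0094 → (κ,φ,ℓ)=(0.6238,323.70°,3.0094) → tip=(1.6817,-1.2354,1.5284)
cmd 2: set φ=255.48° → (κ,φ,ℓ)=(0.6238,255.48°,3.0094) → tip=(-0.5232,-2.0201,1.5284)
cmd 3: set ℓ=0.9871 → (κ,φ,ℓ)=(0.6238,255.48°,0.9871) → tip=(-0.0738,-0.2850,0.9259)

-0.074 -0.285 0.926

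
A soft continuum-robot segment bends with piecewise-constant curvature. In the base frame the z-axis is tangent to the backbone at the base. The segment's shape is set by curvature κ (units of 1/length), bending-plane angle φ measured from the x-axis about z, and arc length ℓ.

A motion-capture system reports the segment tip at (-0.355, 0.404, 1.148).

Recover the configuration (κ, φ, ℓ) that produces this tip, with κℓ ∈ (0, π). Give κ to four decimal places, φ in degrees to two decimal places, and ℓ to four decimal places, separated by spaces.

0.6693 131.31 1.3092

ρ = √(x²+y²) = √(-0.355² + 0.404²) = 0.53781
φ = atan2(y, x) mod 360° = atan2(0.404, -0.355) = 131.3062°
|p|² = ρ² + z² = 0.53781² + 1.148² = 1.60714
κ = 2ρ / |p|² = 2×0.53781 / 1.60714 = 0.66928
θ = 2·atan2(ρ, z) = 2·atan2(0.53781, 1.148) = 0.87623 rad
ℓ = θ/κ = 0.87623/0.66928 = 1.30921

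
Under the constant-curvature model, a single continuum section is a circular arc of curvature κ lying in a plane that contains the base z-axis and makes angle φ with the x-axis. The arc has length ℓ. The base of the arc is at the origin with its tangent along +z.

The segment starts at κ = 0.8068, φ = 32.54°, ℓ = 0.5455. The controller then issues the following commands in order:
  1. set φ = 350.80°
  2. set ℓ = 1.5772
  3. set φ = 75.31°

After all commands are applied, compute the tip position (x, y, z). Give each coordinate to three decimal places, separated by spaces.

initial: κ=0.8068, φ=32.54°, ℓ=0.5455
cmd 1: set φ=350.80° → (κ,φ,ℓ)=(0.8068,350.80°,0.5455) → tip=(0.1166,-0.0189,0.5281)
cmd 2: set ℓ=1.5772 → (κ,φ,ℓ)=(0.8068,350.80°,1.5772) → tip=(0.8639,-0.1399,1.1847)
cmd 3: set φ=75.31° → (κ,φ,ℓ)=(0.8068,75.31°,1.5772) → tip=(0.2219,0.8466,1.1847)

0.222 0.847 1.185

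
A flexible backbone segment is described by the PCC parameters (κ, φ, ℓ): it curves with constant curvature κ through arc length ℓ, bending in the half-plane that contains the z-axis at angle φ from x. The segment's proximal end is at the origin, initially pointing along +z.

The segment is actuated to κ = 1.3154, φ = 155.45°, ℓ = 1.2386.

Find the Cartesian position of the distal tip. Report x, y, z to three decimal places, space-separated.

-0.732 0.334 0.759

θ = κ·ℓ = 1.3154 × 1.2386 = 1.62925 rad
ρ = (1 − cos θ)/κ = (1 − -0.05842)/1.3154 = 0.80464
z = sin θ / κ = 0.99829/1.3154 = 0.75893
x = ρ cos φ = 0.80464 × cos(155.45°) = -0.73190
y = ρ sin φ = 0.80464 × sin(155.45°) = 0.33432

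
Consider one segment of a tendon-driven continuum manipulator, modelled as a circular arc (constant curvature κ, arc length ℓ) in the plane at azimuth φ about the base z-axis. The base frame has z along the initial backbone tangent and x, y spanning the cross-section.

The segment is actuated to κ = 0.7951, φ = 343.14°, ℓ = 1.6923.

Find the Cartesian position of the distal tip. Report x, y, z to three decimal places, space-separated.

θ = κ·ℓ = 0.7951 × 1.6923 = 1.34555 rad
ρ = (1 − cos θ)/κ = (1 − 0.22335)/0.7951 = 0.97680
z = sin θ / κ = 0.97474/0.7951 = 1.22593
x = ρ cos φ = 0.97680 × cos(343.14°) = 0.93481
y = ρ sin φ = 0.97680 × sin(343.14°) = -0.28330

0.935 -0.283 1.226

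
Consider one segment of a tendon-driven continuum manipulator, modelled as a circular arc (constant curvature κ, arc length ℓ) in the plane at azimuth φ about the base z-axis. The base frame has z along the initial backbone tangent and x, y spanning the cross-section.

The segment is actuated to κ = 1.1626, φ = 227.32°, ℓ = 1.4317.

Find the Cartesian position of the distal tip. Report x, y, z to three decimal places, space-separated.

θ = κ·ℓ = 1.1626 × 1.4317 = 1.66449 rad
ρ = (1 − cos θ)/κ = (1 − -0.09356)/1.1626 = 0.94062
z = sin θ / κ = 0.99561/1.1626 = 0.85637
x = ρ cos φ = 0.94062 × cos(227.32°) = -0.63765
y = ρ sin φ = 0.94062 × sin(227.32°) = -0.69150

-0.638 -0.691 0.856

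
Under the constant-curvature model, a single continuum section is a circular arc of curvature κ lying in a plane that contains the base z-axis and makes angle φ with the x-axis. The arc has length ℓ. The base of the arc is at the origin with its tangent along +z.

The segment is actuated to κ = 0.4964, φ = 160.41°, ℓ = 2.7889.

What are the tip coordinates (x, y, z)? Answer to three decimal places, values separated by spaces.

θ = κ·ℓ = 0.4964 × 2.7889 = 1.38441 rad
ρ = (1 − cos θ)/κ = (1 − 0.18531)/0.4964 = 1.64120
z = sin θ / κ = 0.98268/0.4964 = 1.97961
x = ρ cos φ = 1.64120 × cos(160.41°) = -1.54620
y = ρ sin φ = 1.64120 × sin(160.41°) = 0.55027

-1.546 0.550 1.980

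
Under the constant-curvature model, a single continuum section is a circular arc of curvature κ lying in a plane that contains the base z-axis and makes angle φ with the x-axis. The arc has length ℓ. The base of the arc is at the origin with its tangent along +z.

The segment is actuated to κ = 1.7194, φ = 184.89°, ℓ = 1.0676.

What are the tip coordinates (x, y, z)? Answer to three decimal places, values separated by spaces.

-0.731 -0.063 0.561

θ = κ·ℓ = 1.7194 × 1.0676 = 1.83563 rad
ρ = (1 − cos θ)/κ = (1 − -0.26175)/1.7194 = 0.73383
z = sin θ / κ = 0.96514/1.7194 = 0.56132
x = ρ cos φ = 0.73383 × cos(184.89°) = -0.73116
y = ρ sin φ = 0.73383 × sin(184.89°) = -0.06255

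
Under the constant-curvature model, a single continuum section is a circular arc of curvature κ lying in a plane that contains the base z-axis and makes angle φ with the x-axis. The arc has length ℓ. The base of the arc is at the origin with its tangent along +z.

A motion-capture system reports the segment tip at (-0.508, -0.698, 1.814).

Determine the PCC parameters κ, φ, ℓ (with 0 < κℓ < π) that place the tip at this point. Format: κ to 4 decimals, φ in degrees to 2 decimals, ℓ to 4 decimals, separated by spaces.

ρ = √(x²+y²) = √(-0.508² + -0.698²) = 0.86329
φ = atan2(y, x) mod 360° = atan2(-0.698, -0.508) = 233.9531°
|p|² = ρ² + z² = 0.86329² + 1.814² = 4.03586
κ = 2ρ / |p|² = 2×0.86329 / 4.03586 = 0.42781
θ = 2·atan2(ρ, z) = 2·atan2(0.86329, 1.814) = 0.88837 rad
ℓ = θ/κ = 0.88837/0.42781 = 2.07656

0.4278 233.95 2.0766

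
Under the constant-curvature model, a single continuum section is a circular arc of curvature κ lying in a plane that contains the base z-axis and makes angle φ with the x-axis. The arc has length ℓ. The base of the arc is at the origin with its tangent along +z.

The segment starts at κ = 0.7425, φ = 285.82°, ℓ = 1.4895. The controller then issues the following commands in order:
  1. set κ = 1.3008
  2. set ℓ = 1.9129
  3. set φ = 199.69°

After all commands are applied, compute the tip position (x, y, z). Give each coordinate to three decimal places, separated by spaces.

-1.299 -0.465 0.467

initial: κ=0.7425, φ=285.82°, ℓ=1.4895
cmd 1: set κ=1.3008 → (κ,φ,ℓ)=(1.3008,285.82°,1.4895) → tip=(0.2847,-1.0049,0.7176)
cmd 2: set ℓ=1.9129 → (κ,φ,ℓ)=(1.3008,285.82°,1.9129) → tip=(0.3760,-1.3270,0.4673)
cmd 3: set φ=199.69° → (κ,φ,ℓ)=(1.3008,199.69°,1.9129) → tip=(-1.2986,-0.4647,0.4673)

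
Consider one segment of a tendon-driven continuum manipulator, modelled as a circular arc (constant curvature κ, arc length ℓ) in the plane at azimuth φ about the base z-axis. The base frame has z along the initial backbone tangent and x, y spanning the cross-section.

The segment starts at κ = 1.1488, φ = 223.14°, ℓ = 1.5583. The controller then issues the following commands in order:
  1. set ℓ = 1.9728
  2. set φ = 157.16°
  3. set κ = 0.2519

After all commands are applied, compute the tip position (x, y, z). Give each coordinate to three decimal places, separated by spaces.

initial: κ=1.1488, φ=223.14°, ℓ=1.5583
cmd 1: set ℓ=1.9728 → (κ,φ,ℓ)=(1.1488,223.14°,1.9728) → tip=(-1.0422,-0.9766,0.6683)
cmd 2: set φ=157.16° → (κ,φ,ℓ)=(1.1488,157.16°,1.9728) → tip=(-1.3163,0.5544,0.6683)
cmd 3: set κ=0.2519 → (κ,φ,ℓ)=(0.2519,157.16°,1.9728) → tip=(-0.4425,0.1864,1.8926)

-0.443 0.186 1.893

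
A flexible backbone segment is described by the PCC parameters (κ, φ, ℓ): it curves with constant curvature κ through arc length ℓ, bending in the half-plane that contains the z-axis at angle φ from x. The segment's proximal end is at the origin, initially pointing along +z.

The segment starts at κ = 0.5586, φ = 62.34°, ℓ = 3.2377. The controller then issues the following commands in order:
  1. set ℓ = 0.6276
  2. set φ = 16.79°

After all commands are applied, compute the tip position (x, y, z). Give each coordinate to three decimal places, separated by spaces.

0.104 0.031 0.615

initial: κ=0.5586, φ=62.34°, ℓ=3.2377
cmd 1: set ℓ=0.6276 → (κ,φ,ℓ)=(0.5586,62.34°,0.6276) → tip=(0.0505,0.0964,0.6148)
cmd 2: set φ=16.79° → (κ,φ,ℓ)=(0.5586,16.79°,0.6276) → tip=(0.1042,0.0315,0.6148)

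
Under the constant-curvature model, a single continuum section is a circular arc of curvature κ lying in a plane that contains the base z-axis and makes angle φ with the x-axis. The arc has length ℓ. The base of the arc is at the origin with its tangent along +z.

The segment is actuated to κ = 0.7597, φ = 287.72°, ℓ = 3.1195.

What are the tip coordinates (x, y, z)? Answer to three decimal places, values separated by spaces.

0.688 -2.153 0.918

θ = κ·ℓ = 0.7597 × 3.1195 = 2.36988 rad
ρ = (1 − cos θ)/κ = (1 − -0.71672)/0.7597 = 2.25973
z = sin θ / κ = 0.69736/0.7597 = 0.91794
x = ρ cos φ = 2.25973 × cos(287.72°) = 0.68779
y = ρ sin φ = 2.25973 × sin(287.72°) = -2.15252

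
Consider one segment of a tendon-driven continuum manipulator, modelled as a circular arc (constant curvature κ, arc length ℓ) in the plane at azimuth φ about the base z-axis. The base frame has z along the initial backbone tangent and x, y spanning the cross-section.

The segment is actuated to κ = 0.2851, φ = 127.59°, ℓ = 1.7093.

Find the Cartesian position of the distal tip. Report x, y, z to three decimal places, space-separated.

-0.249 0.324 1.642

θ = κ·ℓ = 0.2851 × 1.7093 = 0.48732 rad
ρ = (1 − cos θ)/κ = (1 − 0.88359)/0.2851 = 0.40831
z = sin θ / κ = 0.46826/0.2851 = 1.64244
x = ρ cos φ = 0.40831 × cos(127.59°) = -0.24907
y = ρ sin φ = 0.40831 × sin(127.59°) = 0.32354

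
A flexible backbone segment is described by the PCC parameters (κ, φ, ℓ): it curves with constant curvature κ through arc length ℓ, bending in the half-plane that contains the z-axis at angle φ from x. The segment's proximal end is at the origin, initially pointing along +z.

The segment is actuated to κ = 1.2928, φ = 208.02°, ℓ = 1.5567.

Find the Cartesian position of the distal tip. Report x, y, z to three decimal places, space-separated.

θ = κ·ℓ = 1.2928 × 1.5567 = 2.01250 rad
ρ = (1 − cos θ)/κ = (1 − -0.42748)/1.2928 = 1.10418
z = sin θ / κ = 0.90402/1.2928 = 0.69928
x = ρ cos φ = 1.10418 × cos(208.02°) = -0.97475
y = ρ sin φ = 1.10418 × sin(208.02°) = -0.51872

-0.975 -0.519 0.699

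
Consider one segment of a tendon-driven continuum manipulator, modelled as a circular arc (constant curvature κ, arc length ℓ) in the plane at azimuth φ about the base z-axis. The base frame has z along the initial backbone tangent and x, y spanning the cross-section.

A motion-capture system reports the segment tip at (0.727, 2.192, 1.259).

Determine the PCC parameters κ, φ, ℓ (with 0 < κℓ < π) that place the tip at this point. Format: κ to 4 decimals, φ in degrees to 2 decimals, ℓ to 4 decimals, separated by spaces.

0.6676 71.65 3.2105

ρ = √(x²+y²) = √(0.727² + 2.192²) = 2.30941
φ = atan2(y, x) mod 360° = atan2(2.192, 0.727) = 71.6514°
|p|² = ρ² + z² = 2.30941² + 1.259² = 6.91847
κ = 2ρ / |p|² = 2×2.30941 / 6.91847 = 0.66761
θ = 2·atan2(ρ, z) = 2·atan2(2.30941, 1.259) = 2.14335 rad
ℓ = θ/κ = 2.14335/0.66761 = 3.21050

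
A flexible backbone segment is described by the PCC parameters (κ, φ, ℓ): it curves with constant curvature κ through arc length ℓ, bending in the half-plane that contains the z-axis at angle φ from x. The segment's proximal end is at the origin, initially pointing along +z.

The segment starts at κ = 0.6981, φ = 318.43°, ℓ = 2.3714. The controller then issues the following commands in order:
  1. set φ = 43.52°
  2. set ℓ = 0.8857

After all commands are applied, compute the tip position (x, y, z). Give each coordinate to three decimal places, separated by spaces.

initial: κ=0.6981, φ=318.43°, ℓ=2.3714
cmd 1: set φ=43.52° → (κ,φ,ℓ)=(0.6981,43.52°,2.3714) → tip=(1.1266,1.0698,1.4273)
cmd 2: set ℓ=0.8857 → (κ,φ,ℓ)=(0.6981,43.52°,0.8857) → tip=(0.1923,0.1826,0.8303)

0.192 0.183 0.830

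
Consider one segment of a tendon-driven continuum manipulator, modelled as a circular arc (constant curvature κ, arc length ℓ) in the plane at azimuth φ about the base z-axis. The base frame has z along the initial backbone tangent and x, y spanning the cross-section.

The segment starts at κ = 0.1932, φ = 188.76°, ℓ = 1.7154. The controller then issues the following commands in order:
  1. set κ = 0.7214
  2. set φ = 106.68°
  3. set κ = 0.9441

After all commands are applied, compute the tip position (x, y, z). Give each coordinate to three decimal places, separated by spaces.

initial: κ=0.1932, φ=188.76°, ℓ=1.7154
cmd 1: set κ=0.7214 → (κ,φ,ℓ)=(0.7214,188.76°,1.7154) → tip=(-0.9218,-0.1420,1.3099)
cmd 2: set φ=106.68° → (κ,φ,ℓ)=(0.7214,106.68°,1.7154) → tip=(-0.2677,0.8934,1.3099)
cmd 3: set κ=0.9441 → (κ,φ,ℓ)=(0.9441,106.68°,1.7154) → tip=(-0.3188,1.0640,1.0580)

-0.319 1.064 1.058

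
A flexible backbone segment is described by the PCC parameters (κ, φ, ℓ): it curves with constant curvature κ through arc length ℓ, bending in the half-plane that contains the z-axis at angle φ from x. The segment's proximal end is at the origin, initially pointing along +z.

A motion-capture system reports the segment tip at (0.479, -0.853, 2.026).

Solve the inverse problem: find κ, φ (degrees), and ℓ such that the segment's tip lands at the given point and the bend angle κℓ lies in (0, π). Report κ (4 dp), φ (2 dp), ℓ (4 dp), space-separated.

ρ = √(x²+y²) = √(0.479² + -0.853²) = 0.97829
φ = atan2(y, x) mod 360° = atan2(-0.853, 0.479) = 299.3163°
|p|² = ρ² + z² = 0.97829² + 2.026² = 5.06173
κ = 2ρ / |p|² = 2×0.97829 / 5.06173 = 0.38654
θ = 2·atan2(ρ, z) = 2·atan2(0.97829, 2.026) = 0.89970 rad
ℓ = θ/κ = 0.89970/0.38654 = 2.32754

0.3865 299.32 2.3275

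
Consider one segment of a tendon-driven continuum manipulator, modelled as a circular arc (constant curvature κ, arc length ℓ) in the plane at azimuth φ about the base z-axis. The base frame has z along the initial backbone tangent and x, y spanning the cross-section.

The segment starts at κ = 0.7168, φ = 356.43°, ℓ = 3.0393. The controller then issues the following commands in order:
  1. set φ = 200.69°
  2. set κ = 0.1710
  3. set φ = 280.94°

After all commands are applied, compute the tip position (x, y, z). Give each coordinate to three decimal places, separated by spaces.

0.147 -0.758 2.904

initial: κ=0.7168, φ=356.43°, ℓ=3.0393
cmd 1: set φ=200.69° → (κ,φ,ℓ)=(0.7168,200.69°,3.0393) → tip=(-2.0504,-0.7744,1.1453)
cmd 2: set κ=0.1710 → (κ,φ,ℓ)=(0.1710,200.69°,3.0393) → tip=(-0.7224,-0.2728,2.9043)
cmd 3: set φ=280.94° → (κ,φ,ℓ)=(0.1710,280.94°,3.0393) → tip=(0.1465,-0.7581,2.9043)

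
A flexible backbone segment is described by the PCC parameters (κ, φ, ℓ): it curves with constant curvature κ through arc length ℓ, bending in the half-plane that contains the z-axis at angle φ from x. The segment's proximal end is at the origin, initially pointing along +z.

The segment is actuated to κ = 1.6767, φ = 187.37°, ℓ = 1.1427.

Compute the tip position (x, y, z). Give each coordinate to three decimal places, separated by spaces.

θ = κ·ℓ = 1.6767 × 1.1427 = 1.91597 rad
ρ = (1 − cos θ)/κ = (1 − -0.33836)/1.6767 = 0.79821
z = sin θ / κ = 0.94102/1.6767 = 0.56123
x = ρ cos φ = 0.79821 × cos(187.37°) = -0.79161
y = ρ sin φ = 0.79821 × sin(187.37°) = -0.10239

-0.792 -0.102 0.561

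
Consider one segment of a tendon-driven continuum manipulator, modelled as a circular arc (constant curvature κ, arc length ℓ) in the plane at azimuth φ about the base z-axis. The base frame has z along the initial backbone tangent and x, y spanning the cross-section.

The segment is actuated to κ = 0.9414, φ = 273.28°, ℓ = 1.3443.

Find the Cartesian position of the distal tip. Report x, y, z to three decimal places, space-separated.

θ = κ·ℓ = 0.9414 × 1.3443 = 1.26552 rad
ρ = (1 − cos θ)/κ = (1 − 0.30055)/0.9414 = 0.74299
z = sin θ / κ = 0.95377/0.9414 = 1.01313
x = ρ cos φ = 0.74299 × cos(273.28°) = 0.04251
y = ρ sin φ = 0.74299 × sin(273.28°) = -0.74177

0.043 -0.742 1.013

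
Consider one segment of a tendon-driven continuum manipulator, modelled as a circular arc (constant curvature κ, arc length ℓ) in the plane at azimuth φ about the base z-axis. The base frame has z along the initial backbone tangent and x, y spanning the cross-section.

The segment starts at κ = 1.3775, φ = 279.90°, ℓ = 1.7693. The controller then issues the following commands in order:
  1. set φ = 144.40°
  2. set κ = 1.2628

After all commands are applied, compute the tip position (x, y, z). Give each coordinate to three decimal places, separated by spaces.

-1.040 0.745 0.624

initial: κ=1.3775, φ=279.90°, ℓ=1.7693
cmd 1: set φ=144.40° → (κ,φ,ℓ)=(1.3775,144.40°,1.7693) → tip=(-1.0401,0.7446,0.4701)
cmd 2: set κ=1.2628 → (κ,φ,ℓ)=(1.2628,144.40°,1.7693) → tip=(-1.0404,0.7449,0.6239)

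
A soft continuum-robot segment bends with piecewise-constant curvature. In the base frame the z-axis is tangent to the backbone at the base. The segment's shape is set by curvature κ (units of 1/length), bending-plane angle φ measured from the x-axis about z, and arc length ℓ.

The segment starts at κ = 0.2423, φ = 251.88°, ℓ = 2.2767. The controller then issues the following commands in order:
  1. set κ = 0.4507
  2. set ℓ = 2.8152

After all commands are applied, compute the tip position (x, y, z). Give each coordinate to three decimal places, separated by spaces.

-0.485 -1.482 2.118

initial: κ=0.2423, φ=251.88°, ℓ=2.2767
cmd 1: set κ=0.4507 → (κ,φ,ℓ)=(0.4507,251.88°,2.2767) → tip=(-0.3325,-1.0161,1.8977)
cmd 2: set ℓ=2.8152 → (κ,φ,ℓ)=(0.4507,251.88°,2.8152) → tip=(-0.4848,-1.4816,2.1184)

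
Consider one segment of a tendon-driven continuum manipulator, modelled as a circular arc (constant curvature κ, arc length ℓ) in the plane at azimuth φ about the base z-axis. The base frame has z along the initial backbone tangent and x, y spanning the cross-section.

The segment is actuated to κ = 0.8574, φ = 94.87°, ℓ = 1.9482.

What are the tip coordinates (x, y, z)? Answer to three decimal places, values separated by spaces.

θ = κ·ℓ = 0.8574 × 1.9482 = 1.67039 rad
ρ = (1 − cos θ)/κ = (1 − -0.09943)/0.8574 = 1.28228
z = sin θ / κ = 0.99504/0.8574 = 1.16054
x = ρ cos φ = 1.28228 × cos(94.87°) = -0.10886
y = ρ sin φ = 1.28228 × sin(94.87°) = 1.27765

-0.109 1.278 1.161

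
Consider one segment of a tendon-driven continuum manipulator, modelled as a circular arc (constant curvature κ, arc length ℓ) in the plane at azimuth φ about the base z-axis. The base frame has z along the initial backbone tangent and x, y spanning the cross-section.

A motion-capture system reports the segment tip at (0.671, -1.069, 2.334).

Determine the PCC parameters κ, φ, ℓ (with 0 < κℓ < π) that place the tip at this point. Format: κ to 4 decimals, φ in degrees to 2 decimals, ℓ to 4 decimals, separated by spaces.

0.3585 302.12 2.7653

ρ = √(x²+y²) = √(0.671² + -1.069²) = 1.26214
φ = atan2(y, x) mod 360° = atan2(-1.069, 0.671) = 302.1161°
|p|² = ρ² + z² = 1.26214² + 2.334² = 7.04056
κ = 2ρ / |p|² = 2×1.26214 / 7.04056 = 0.35853
θ = 2·atan2(ρ, z) = 2·atan2(1.26214, 2.334) = 0.99145 rad
ℓ = θ/κ = 0.99145/0.35853 = 2.76528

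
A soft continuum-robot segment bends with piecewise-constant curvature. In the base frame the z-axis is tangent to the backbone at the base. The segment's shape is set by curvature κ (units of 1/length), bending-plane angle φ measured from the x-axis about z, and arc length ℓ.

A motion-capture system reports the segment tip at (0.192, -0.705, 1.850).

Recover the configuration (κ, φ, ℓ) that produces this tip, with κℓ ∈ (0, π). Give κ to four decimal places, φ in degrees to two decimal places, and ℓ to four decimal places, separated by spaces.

0.3694 285.23 2.0368

ρ = √(x²+y²) = √(0.192² + -0.705²) = 0.73068
φ = atan2(y, x) mod 360° = atan2(-0.705, 0.192) = 285.2345°
|p|² = ρ² + z² = 0.73068² + 1.850² = 3.95639
κ = 2ρ / |p|² = 2×0.73068 / 3.95639 = 0.36937
θ = 2·atan2(ρ, z) = 2·atan2(0.73068, 1.850) = 0.75231 rad
ℓ = θ/κ = 0.75231/0.36937 = 2.03676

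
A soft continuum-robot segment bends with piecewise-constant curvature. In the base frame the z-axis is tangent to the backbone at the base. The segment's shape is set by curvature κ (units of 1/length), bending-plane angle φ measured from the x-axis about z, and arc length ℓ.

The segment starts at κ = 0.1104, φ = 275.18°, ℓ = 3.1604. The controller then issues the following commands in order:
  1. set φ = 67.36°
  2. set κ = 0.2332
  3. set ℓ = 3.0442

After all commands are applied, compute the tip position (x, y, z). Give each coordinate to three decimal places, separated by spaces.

0.399 0.956 2.795

initial: κ=0.1104, φ=275.18°, ℓ=3.1604
cmd 1: set φ=67.36° → (κ,φ,ℓ)=(0.1104,67.36°,3.1604) → tip=(0.2101,0.5037,3.0967)
cmd 2: set κ=0.2332 → (κ,φ,ℓ)=(0.2332,67.36°,3.1604) → tip=(0.4284,1.0271,2.8820)
cmd 3: set ℓ=3.0442 → (κ,φ,ℓ)=(0.2332,67.36°,3.0442) → tip=(0.3988,0.9561,2.7949)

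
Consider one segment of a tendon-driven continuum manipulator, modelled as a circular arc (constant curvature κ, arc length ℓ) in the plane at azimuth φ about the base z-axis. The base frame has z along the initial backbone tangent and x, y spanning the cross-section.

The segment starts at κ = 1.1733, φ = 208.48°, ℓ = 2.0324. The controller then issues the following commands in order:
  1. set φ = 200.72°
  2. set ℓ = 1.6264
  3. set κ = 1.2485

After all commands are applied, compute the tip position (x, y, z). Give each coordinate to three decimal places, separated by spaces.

-1.082 -0.409 0.718

initial: κ=1.1733, φ=208.48°, ℓ=2.0324
cmd 1: set φ=200.72° → (κ,φ,ℓ)=(1.1733,200.72°,2.0324) → tip=(-1.3766,-0.5207,0.5853)
cmd 2: set ℓ=1.6264 → (κ,φ,ℓ)=(1.1733,200.72°,1.6264) → tip=(-1.0611,-0.4014,0.8042)
cmd 3: set κ=1.2485 → (κ,φ,ℓ)=(1.2485,200.72°,1.6264) → tip=(-1.0816,-0.4091,0.7178)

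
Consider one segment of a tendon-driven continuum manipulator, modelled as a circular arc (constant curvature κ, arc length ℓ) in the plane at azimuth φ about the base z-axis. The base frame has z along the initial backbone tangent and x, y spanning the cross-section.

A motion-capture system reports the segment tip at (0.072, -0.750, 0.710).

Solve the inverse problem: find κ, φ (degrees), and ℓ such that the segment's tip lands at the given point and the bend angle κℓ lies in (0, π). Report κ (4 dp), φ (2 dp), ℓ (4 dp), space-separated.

ρ = √(x²+y²) = √(0.072² + -0.750²) = 0.75345
φ = atan2(y, x) mod 360° = atan2(-0.750, 0.072) = 275.4836°
|p|² = ρ² + z² = 0.75345² + 0.710² = 1.07178
κ = 2ρ / |p|² = 2×0.75345 / 1.07178 = 1.40597
θ = 2·atan2(ρ, z) = 2·atan2(0.75345, 0.710) = 1.63016 rad
ℓ = θ/κ = 1.63016/1.40597 = 1.15945

1.4060 275.48 1.1595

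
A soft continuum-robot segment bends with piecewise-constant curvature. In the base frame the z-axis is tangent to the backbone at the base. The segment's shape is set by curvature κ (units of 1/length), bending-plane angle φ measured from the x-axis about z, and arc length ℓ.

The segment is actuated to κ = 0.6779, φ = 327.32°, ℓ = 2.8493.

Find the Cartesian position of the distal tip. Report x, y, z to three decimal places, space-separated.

1.680 -1.078 1.380

θ = κ·ℓ = 0.6779 × 2.8493 = 1.93154 rad
ρ = (1 − cos θ)/κ = (1 − -0.35297)/0.6779 = 1.99583
z = sin θ / κ = 0.93563/0.6779 = 1.38020
x = ρ cos φ = 1.99583 × cos(327.32°) = 1.67989
y = ρ sin φ = 1.99583 × sin(327.32°) = -1.07764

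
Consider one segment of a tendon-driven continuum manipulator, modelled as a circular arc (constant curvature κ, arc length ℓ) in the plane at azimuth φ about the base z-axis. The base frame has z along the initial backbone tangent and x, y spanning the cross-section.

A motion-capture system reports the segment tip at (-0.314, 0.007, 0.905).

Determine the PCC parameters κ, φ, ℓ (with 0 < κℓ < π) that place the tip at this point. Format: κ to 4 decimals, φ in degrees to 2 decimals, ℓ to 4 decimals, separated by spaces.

0.6845 178.72 0.9760

ρ = √(x²+y²) = √(-0.314² + 0.007²) = 0.31408
φ = atan2(y, x) mod 360° = atan2(0.007, -0.314) = 178.7229°
|p|² = ρ² + z² = 0.31408² + 0.905² = 0.91767
κ = 2ρ / |p|² = 2×0.31408 / 0.91767 = 0.68451
θ = 2·atan2(ρ, z) = 2·atan2(0.31408, 0.905) = 0.66808 rad
ℓ = θ/κ = 0.66808/0.68451 = 0.97600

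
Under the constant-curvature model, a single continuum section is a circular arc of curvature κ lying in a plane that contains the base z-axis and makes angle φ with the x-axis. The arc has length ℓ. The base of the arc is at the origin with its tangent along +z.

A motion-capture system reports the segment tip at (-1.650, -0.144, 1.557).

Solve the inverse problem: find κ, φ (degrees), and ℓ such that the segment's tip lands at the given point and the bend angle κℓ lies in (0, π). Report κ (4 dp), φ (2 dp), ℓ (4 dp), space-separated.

0.6410 184.99 2.5468

ρ = √(x²+y²) = √(-1.650² + -0.144²) = 1.65627
φ = atan2(y, x) mod 360° = atan2(-0.144, -1.650) = 184.9877°
|p|² = ρ² + z² = 1.65627² + 1.557² = 5.16748
κ = 2ρ / |p|² = 2×1.65627 / 5.16748 = 0.64104
θ = 2·atan2(ρ, z) = 2·atan2(1.65627, 1.557) = 1.63257 rad
ℓ = θ/κ = 1.63257/0.64104 = 2.54676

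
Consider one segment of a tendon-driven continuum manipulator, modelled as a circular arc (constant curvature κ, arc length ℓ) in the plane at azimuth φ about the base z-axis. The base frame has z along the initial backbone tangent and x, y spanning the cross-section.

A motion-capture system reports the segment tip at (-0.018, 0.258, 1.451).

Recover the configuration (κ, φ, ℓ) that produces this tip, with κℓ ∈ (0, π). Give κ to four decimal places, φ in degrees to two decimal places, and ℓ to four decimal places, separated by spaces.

ρ = √(x²+y²) = √(-0.018² + 0.258²) = 0.25863
φ = atan2(y, x) mod 360° = atan2(0.258, -0.018) = 93.9909°
|p|² = ρ² + z² = 0.25863² + 1.451² = 2.17229
κ = 2ρ / |p|² = 2×0.25863 / 2.17229 = 0.23811
θ = 2·atan2(ρ, z) = 2·atan2(0.25863, 1.451) = 0.35278 rad
ℓ = θ/κ = 0.35278/0.23811 = 1.48154

0.2381 93.99 1.4815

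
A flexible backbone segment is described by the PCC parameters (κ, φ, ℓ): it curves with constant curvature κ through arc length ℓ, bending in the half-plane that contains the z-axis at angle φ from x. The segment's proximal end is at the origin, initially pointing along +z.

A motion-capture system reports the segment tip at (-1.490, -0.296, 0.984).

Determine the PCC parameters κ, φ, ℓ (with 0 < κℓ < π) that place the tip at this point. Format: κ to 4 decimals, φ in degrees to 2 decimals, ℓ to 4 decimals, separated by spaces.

ρ = √(x²+y²) = √(-1.490² + -0.296²) = 1.51912
φ = atan2(y, x) mod 360° = atan2(-0.296, -1.490) = 191.2360°
|p|² = ρ² + z² = 1.51912² + 0.984² = 3.27597
κ = 2ρ / |p|² = 2×1.51912 / 3.27597 = 0.92743
θ = 2·atan2(ρ, z) = 2·atan2(1.51912, 0.984) = 1.99202 rad
ℓ = θ/κ = 1.99202/0.92743 = 2.14789

0.9274 191.24 2.1479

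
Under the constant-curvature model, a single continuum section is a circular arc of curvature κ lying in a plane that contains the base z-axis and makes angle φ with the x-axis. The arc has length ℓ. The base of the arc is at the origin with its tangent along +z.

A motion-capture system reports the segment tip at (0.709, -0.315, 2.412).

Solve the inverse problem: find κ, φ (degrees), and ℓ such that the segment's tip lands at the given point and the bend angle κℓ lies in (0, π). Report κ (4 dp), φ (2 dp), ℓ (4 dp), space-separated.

ρ = √(x²+y²) = √(0.709² + -0.315²) = 0.77583
φ = atan2(y, x) mod 360° = atan2(-0.315, 0.709) = 336.0450°
|p|² = ρ² + z² = 0.77583² + 2.412² = 6.41965
κ = 2ρ / |p|² = 2×0.77583 / 6.41965 = 0.24170
θ = 2·atan2(ρ, z) = 2·atan2(0.77583, 2.412) = 0.62240 rad
ℓ = θ/κ = 0.62240/0.24170 = 2.57507

0.2417 336.05 2.5751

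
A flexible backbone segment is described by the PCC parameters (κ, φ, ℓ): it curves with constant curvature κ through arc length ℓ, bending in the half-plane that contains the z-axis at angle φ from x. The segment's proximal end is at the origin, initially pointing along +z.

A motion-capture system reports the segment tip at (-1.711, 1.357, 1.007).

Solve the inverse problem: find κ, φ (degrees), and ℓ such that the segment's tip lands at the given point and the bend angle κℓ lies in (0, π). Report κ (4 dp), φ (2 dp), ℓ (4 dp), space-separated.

ρ = √(x²+y²) = √(-1.711² + 1.357²) = 2.18380
φ = atan2(y, x) mod 360° = atan2(1.357, -1.711) = 141.5819°
|p|² = ρ² + z² = 2.18380² + 1.007² = 5.78302
κ = 2ρ / |p|² = 2×2.18380 / 5.78302 = 0.75524
θ = 2·atan2(ρ, z) = 2·atan2(2.18380, 1.007) = 2.27746 rad
ℓ = θ/κ = 2.27746/0.75524 = 3.01553

0.7552 141.58 3.0155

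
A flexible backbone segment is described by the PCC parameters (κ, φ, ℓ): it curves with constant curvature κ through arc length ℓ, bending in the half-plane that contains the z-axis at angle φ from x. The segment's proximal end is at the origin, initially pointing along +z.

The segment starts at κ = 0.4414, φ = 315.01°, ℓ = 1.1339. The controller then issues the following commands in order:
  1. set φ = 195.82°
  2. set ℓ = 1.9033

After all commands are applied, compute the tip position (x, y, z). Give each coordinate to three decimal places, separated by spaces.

-0.725 -0.205 1.687

initial: κ=0.4414, φ=315.01°, ℓ=1.1339
cmd 1: set φ=195.82° → (κ,φ,ℓ)=(0.4414,195.82°,1.1339) → tip=(-0.2674,-0.0758,1.0871)
cmd 2: set ℓ=1.9033 → (κ,φ,ℓ)=(0.4414,195.82°,1.9033) → tip=(-0.7250,-0.2054,1.6872)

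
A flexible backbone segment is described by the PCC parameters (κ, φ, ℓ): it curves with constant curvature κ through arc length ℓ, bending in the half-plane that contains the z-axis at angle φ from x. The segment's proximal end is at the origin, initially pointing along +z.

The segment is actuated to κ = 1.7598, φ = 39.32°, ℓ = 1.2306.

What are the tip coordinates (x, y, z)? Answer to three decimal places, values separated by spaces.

0.686 0.562 0.471

θ = κ·ℓ = 1.7598 × 1.2306 = 2.16561 rad
ρ = (1 − cos θ)/κ = (1 − -0.56035)/1.7598 = 0.88667
z = sin θ / κ = 0.82825/1.7598 = 0.47065
x = ρ cos φ = 0.88667 × cos(39.32°) = 0.68594
y = ρ sin φ = 0.88667 × sin(39.32°) = 0.56184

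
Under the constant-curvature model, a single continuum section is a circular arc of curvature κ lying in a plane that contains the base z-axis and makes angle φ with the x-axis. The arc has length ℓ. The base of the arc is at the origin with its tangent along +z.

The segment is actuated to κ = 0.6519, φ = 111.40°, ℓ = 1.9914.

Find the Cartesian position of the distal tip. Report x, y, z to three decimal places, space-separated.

θ = κ·ℓ = 0.6519 × 1.9914 = 1.29819 rad
ρ = (1 − cos θ)/κ = (1 − 0.26924)/0.6519 = 1.12097
z = sin θ / κ = 0.96307/0.6519 = 1.47733
x = ρ cos φ = 1.12097 × cos(111.40°) = -0.40902
y = ρ sin φ = 1.12097 × sin(111.40°) = 1.04369

-0.409 1.044 1.477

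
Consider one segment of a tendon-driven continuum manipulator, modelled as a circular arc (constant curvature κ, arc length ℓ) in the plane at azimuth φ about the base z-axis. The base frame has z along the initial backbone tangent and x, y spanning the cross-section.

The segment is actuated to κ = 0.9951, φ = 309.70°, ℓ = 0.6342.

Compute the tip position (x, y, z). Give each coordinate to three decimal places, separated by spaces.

θ = κ·ℓ = 0.9951 × 0.6342 = 0.63109 rad
ρ = (1 − cos θ)/κ = (1 − 0.80738)/0.9951 = 0.19357
z = sin θ / κ = 0.59003/0.9951 = 0.59293
x = ρ cos φ = 0.19357 × cos(309.70°) = 0.12364
y = ρ sin φ = 0.19357 × sin(309.70°) = -0.14893

0.124 -0.149 0.593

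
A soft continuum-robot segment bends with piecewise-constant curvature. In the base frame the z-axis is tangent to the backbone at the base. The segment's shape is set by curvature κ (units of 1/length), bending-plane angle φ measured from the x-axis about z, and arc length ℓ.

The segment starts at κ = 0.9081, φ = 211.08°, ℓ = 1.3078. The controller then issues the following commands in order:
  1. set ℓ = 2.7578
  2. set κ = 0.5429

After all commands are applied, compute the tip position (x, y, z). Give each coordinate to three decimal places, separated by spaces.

-1.462 -0.881 1.837

initial: κ=0.9081, φ=211.08°, ℓ=1.3078
cmd 1: set ℓ=2.7578 → (κ,φ,ℓ)=(0.9081,211.08°,2.7578) → tip=(-1.7011,-1.0254,0.6552)
cmd 2: set κ=0.5429 → (κ,φ,ℓ)=(0.5429,211.08°,2.7578) → tip=(-1.4616,-0.8810,1.8370)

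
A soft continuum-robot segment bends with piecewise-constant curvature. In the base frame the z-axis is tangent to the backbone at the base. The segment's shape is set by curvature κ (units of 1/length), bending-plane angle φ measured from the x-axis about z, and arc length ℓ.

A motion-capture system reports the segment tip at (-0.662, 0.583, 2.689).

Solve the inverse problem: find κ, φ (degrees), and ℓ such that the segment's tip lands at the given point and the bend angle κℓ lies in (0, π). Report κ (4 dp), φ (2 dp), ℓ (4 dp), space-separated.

0.2203 138.63 2.8779

ρ = √(x²+y²) = √(-0.662² + 0.583²) = 0.88212
φ = atan2(y, x) mod 360° = atan2(0.583, -0.662) = 138.6308°
|p|² = ρ² + z² = 0.88212² + 2.689² = 8.00885
κ = 2ρ / |p|² = 2×0.88212 / 8.00885 = 0.22029
θ = 2·atan2(ρ, z) = 2·atan2(0.88212, 2.689) = 0.63397 rad
ℓ = θ/κ = 0.63397/0.22029 = 2.87795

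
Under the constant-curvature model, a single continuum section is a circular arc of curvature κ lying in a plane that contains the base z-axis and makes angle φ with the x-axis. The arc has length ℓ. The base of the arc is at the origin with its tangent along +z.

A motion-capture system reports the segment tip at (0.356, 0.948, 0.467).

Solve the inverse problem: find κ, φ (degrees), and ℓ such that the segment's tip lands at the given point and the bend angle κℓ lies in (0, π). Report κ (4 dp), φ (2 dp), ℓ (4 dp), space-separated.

ρ = √(x²+y²) = √(0.356² + 0.948²) = 1.01264
φ = atan2(y, x) mod 360° = atan2(0.948, 0.356) = 69.4175°
|p|² = ρ² + z² = 1.01264² + 0.467² = 1.24353
κ = 2ρ / |p|² = 2×1.01264 / 1.24353 = 1.62866
θ = 2·atan2(ρ, z) = 2·atan2(1.01264, 0.467) = 2.27738 rad
ℓ = θ/κ = 2.27738/1.62866 = 1.39832

1.6287 69.42 1.3983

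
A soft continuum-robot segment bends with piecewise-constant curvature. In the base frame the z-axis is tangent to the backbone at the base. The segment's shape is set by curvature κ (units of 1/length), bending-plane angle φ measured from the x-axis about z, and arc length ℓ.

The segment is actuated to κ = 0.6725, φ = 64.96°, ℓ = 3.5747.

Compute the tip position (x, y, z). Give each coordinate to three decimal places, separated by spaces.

θ = κ·ℓ = 0.6725 × 3.5747 = 2.40399 rad
ρ = (1 − cos θ)/κ = (1 − -0.74008)/0.6725 = 2.58748
z = sin θ / κ = 0.67252/0.6725 = 1.00003
x = ρ cos φ = 2.58748 × cos(64.96°) = 1.09515
y = ρ sin φ = 2.58748 × sin(64.96°) = 2.34429

1.095 2.344 1.000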